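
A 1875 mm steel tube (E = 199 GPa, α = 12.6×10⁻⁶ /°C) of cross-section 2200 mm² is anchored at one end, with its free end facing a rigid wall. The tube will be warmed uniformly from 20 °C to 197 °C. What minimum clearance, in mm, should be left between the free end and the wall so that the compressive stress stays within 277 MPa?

Free expansion if unrestrained: δ_free = αΔT L = 12.6×10⁻⁶ × 177 × 1875 = 4.182 mm.
A stress of 277 MPa corresponds to the wall pushing the tube back by σL/E = 277×1875/(199×10³) = 2.61 mm.
The gap must absorb the remainder: g_min = 4.182 − 2.61 = 1.572 mm.

g ≈ 1.57 mm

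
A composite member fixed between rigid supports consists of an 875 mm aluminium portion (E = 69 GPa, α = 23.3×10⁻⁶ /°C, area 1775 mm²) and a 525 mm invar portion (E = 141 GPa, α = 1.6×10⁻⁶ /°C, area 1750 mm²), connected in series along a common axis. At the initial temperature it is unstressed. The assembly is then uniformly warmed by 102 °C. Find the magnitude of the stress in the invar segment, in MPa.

With the walls removed the bar would change length by δ_free = Σ αᵢΔT Lᵢ = 23.3×10⁻⁶×102×875 + 1.6×10⁻⁶×102×525 = 2.165 mm.
The walls prevent any net length change, so an axial force P (same in every segment) develops. Compatibility: P · Σ Lᵢ/(AᵢEᵢ) = δ_free.
The series flexibility is Σ Lᵢ/(AᵢEᵢ) = 875/(1775×69×10³) + 525/(1750×141×10³) = 9.272×10⁻⁶ mm/N.
P = 2.165 / 9.272×10⁻⁶ = 233500 N = 233.5 kN, compressive.
σ_{invar} = P / A = 233500 / 1750 = 133.4 MPa.

σ ≈ 133 MPa (compressive)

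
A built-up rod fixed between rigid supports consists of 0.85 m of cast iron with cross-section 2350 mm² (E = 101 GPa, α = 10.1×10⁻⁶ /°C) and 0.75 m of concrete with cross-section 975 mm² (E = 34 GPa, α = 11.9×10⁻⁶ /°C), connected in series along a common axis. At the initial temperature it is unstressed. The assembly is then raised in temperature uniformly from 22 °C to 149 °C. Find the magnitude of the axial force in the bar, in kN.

P ≈ 84.9 kN (compressive)

With the walls removed the bar would change length by δ_free = Σ αᵢΔT Lᵢ = 10.1×10⁻⁶×127×850 + 11.9×10⁻⁶×127×750 = 2.224 mm.
Since the ends are fixed, an axial force P builds up, equal in every segment, with P · Σ Lᵢ/(AᵢEᵢ) = δ_free.
The series flexibility is Σ Lᵢ/(AᵢEᵢ) = 850/(2350×101×10³) + 750/(975×34×10³) = 2.621×10⁻⁵ mm/N.
P = 2.224 / 2.621×10⁻⁵ = 84860 N = 84.86 kN, compressive.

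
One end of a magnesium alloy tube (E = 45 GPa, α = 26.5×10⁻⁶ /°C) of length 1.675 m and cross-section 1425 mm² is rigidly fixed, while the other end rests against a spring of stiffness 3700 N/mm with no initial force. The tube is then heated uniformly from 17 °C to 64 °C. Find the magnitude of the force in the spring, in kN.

P ≈ 7.04 kN

If the spring were absent the tube would lengthen by αΔT L = 26.5×10⁻⁶ × 47 × 1675 = 2.086 mm.
With a force P in the spring, the elastic change of the tube is PL/(AE) and that of the spring is P/k; compatibility requires their sum to equal δ_free.
P [ L/(AE) + 1/k ] = δ_free → P [ 1675/(1425×45×10³) + 1/(3700) ] = 2.086.
P = 2.086 / 0.0002964 = 7039 N.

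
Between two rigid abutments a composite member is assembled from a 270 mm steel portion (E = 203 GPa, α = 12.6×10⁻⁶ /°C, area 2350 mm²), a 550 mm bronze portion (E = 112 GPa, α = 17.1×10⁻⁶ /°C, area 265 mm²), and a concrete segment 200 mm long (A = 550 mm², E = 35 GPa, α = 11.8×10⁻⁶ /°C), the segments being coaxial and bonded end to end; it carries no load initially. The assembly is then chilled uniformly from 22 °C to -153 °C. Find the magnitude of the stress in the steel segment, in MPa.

With the walls removed the bar would change length by δ_free = Σ αᵢΔT Lᵢ = 12.6×10⁻⁶×175×270 + 17.1×10⁻⁶×175×550 + 11.8×10⁻⁶×175×200 = 2.654 mm.
The rigid supports impose zero overall length change; the single axial force P common to all segments must satisfy P Σ Lᵢ/(AᵢEᵢ) = δ_free.
The series flexibility is Σ Lᵢ/(AᵢEᵢ) = 270/(2350×203×10³) + 550/(265×112×10³) + 200/(550×35×10³) = 2.949×10⁻⁵ mm/N.
So P = 2.654 / 2.949×10⁻⁵ = 90.01 kN, tensile.
σ_{steel} = P / A = 90010 / 2350 = 38.3 MPa.

σ ≈ 38.3 MPa (tensile)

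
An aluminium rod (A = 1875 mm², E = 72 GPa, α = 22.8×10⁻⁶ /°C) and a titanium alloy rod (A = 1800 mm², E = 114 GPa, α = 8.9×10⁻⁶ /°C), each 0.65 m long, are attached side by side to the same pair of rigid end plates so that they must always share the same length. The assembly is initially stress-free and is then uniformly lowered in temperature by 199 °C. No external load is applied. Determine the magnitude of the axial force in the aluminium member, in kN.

The aluminium has the larger α, so on cooling it would change length more than the titanium alloy if both were free. The rigid plates force a common final length, so the aluminium is put into tension and the titanium alloy into compression, with equal and opposite forces P (no external load).
Equating the net (thermal + elastic) strains gives |α₁ − α₂|·ΔT = P·[1/(A₁E₁) + 1/(A₂E₂)].
|α₁ − α₂|·ΔT = 13.9×10⁻⁶ × 199 = 0.002766.
1/(A₁E₁) + 1/(A₂E₂) = 1/(1875×72×10³) + 1/(1800×114×10³) = 1.228×10⁻⁸ N⁻¹.
So P = 0.002766 / 1.228×10⁻⁸ = 225.2 kN.

P ≈ 225 kN (tensile in the aluminium)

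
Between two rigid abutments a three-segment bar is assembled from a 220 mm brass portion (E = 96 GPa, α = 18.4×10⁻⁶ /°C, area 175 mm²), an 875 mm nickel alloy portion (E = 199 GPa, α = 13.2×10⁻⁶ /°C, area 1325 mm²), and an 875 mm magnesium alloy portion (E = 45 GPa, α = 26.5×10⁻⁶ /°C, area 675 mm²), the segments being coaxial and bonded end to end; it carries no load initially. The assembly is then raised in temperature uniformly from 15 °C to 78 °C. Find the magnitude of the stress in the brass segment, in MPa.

If the supports were absent, the total length change would be Σ αᵢΔT Lᵢ = 18.4×10⁻⁶×63×220 + 13.2×10⁻⁶×63×875 + 26.5×10⁻⁶×63×875 = 2.443 mm.
The walls prevent any net length change, so an axial force P (same in every segment) develops. Compatibility: P · Σ Lᵢ/(AᵢEᵢ) = δ_free.
Σ Lᵢ/(AᵢEᵢ) = 220/(175×96×10³) + 875/(1325×199×10³) + 875/(675×45×10³) = 4.522×10⁻⁵ mm/N.
Hence P = δ_free / Σ(L/AE) = 2.443/4.522×10⁻⁵ = 54.04 kN (compressive).
σ_{brass} = P / A = 54040 / 175 = 308.8 MPa.

σ ≈ 309 MPa (compressive)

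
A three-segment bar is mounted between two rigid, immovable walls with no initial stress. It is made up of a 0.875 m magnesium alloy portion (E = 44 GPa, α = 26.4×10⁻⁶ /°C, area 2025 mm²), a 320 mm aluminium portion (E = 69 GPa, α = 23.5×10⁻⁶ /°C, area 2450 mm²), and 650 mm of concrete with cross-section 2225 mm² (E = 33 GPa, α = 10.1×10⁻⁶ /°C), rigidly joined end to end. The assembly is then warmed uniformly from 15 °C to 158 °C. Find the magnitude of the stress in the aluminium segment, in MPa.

σ ≈ 106 MPa (compressive)

With the walls removed the bar would change length by δ_free = Σ αᵢΔT Lᵢ = 26.4×10⁻⁶×143×875 + 23.5×10⁻⁶×143×320 + 10.1×10⁻⁶×143×650 = 5.317 mm.
The walls prevent any net length change, so an axial force P (same in every segment) develops. Compatibility: P · Σ Lᵢ/(AᵢEᵢ) = δ_free.
The series flexibility is Σ Lᵢ/(AᵢEᵢ) = 875/(2025×44×10³) + 320/(2450×69×10³) + 650/(2225×33×10³) = 2.057×10⁻⁵ mm/N.
So P = 5.317 / 2.057×10⁻⁵ = 258.6 kN, compressive.
σ_{aluminium} = P / A = 258600 / 2450 = 105.5 MPa.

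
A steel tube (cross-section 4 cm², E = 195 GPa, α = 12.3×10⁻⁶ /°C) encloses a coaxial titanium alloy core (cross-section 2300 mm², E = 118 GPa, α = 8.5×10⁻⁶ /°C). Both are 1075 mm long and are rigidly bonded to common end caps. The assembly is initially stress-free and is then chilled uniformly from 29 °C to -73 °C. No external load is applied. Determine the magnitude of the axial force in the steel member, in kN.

Equilibrium of a rigid end plate with no external load gives equal and opposite internal forces ±P in the two members. Since α_{steel} > α_{titanium alloy}, cooling drives the steel into tension and the titanium alloy into compression.
Setting the final lengths equal and cancelling L: (α₁ − α₂)ΔT = P/(A₁E₁) + P/(A₂E₂).
|α₁ − α₂|·ΔT = 3.8×10⁻⁶ × 102 = 0.0003876.
1/(A₁E₁) + 1/(A₂E₂) = 1/(400×195×10³) + 1/(2300×118×10³) = 1.651×10⁻⁸ N⁻¹.
So P = 0.0003876 / 1.651×10⁻⁸ = 23.48 kN.

P ≈ 23.5 kN (tensile in the steel)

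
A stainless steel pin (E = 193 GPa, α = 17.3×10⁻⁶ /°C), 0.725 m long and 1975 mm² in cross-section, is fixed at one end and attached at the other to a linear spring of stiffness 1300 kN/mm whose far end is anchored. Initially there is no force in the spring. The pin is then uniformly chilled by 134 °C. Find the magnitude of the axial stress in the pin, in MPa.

The unrestrained thermal change is αΔT L = 17.3×10⁻⁶ × 134 × 725 = 1.681 mm.
Let P be the tensile force in the spring. The pin extends elastically by PL/(AE) and the spring stretches by P/k; together these equal δ_free.
P [ L/(AE) + 1/k ] = δ_free → P [ 725/(1975×193×10³) + 1/(1300×10³) ] = 1.681.
P = 1.681 / 2.671×10⁻⁶ = 629200 N.
σ = P/A = 629200/1975 = 318.6 MPa.

σ ≈ 319 MPa (tensile)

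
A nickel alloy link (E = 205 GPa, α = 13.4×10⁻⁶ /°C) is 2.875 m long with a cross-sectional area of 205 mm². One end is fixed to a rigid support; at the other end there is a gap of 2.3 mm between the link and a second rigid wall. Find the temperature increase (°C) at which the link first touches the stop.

The gap closes when αΔT L = 2.3 mm, since the link is still unstressed at that instant.
So ΔT = g/(αL) = 2.3/(13.4×10⁻⁶ × 2875) = 59.7 °C.

ΔT ≈ 59.7 °C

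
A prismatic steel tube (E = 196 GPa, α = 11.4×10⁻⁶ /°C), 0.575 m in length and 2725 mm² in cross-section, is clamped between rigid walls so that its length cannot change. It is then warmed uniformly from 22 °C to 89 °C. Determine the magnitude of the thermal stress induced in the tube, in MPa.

σ ≈ 150 MPa (compressive)

With length fixed, the mechanical strain must cancel the thermal strain αΔT = 11.4×10⁻⁶ × 67 = 763.8×10⁻⁶.
σ = EαΔT = 196×10³ × 11.4×10⁻⁶ × 67 = 149.7 MPa (compressive; the tube is trying to expand).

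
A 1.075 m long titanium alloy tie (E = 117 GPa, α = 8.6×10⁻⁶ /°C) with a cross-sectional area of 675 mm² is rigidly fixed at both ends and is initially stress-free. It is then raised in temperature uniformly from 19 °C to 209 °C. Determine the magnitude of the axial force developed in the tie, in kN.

Full restraint means ε = 0, so the stress is σ = EαΔT = 117×10³ × 8.6×10⁻⁶ × 190 = 191.2 MPa.
P = AEαΔT = 675 × 117×10³ × 8.6×10⁻⁶ × 190 = 129 kN (compressive).

P ≈ 129 kN (compressive)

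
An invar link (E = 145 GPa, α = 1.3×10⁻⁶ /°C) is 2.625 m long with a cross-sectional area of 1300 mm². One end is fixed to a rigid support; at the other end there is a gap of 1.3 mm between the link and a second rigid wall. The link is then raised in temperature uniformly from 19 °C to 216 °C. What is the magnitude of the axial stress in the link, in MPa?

Unrestrained expansion: δ_free = αΔT L = 1.3×10⁻⁶ × 197 × 2625 = 0.6723 mm.
Since δ_free = 0.672 mm is less than the 1.3 mm gap, the link never touches the wall. No axial force develops.

σ ≈ 0 MPa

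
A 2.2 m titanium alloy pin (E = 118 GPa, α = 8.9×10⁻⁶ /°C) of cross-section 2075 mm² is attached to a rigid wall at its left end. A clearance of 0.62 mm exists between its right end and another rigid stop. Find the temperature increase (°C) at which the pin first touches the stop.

The gap closes when αΔT L = 0.62 mm, since the pin is still unstressed at that instant.
So ΔT = g/(αL) = 0.62/(8.9×10⁻⁶ × 2200) = 31.66 °C.

ΔT ≈ 31.7 °C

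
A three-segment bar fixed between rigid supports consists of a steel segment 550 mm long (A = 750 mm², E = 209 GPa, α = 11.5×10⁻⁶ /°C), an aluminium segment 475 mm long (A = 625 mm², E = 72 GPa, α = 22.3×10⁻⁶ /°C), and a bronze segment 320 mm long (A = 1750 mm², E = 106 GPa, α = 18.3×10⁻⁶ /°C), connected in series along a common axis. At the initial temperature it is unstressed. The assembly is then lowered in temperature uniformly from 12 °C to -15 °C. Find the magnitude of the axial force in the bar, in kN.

P ≈ 38.9 kN (tensile)

If the supports were absent, the total length change would be Σ αᵢΔT Lᵢ = 11.5×10⁻⁶×27×550 + 22.3×10⁻⁶×27×475 + 18.3×10⁻⁶×27×320 = 0.6149 mm.
The rigid supports impose zero overall length change; the single axial force P common to all segments must satisfy P Σ Lᵢ/(AᵢEᵢ) = δ_free.
Σ Lᵢ/(AᵢEᵢ) = 550/(750×209×10³) + 475/(625×72×10³) + 320/(1750×106×10³) = 1.579×10⁻⁵ mm/N.
P = 0.6149 / 1.579×10⁻⁵ = 38940 N = 38.94 kN, tensile.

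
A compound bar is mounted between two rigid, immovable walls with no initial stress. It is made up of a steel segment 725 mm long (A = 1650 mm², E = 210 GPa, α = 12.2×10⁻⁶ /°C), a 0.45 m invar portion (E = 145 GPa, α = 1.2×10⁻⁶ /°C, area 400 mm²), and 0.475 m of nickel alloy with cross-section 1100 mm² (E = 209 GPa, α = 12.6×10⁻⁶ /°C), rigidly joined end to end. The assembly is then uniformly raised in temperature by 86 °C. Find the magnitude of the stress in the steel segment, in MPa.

σ ≈ 67.2 MPa (compressive)

Free thermal expansion of the whole bar: Σ αᵢΔT Lᵢ = 12.2×10⁻⁶×86×725 + 1.2×10⁻⁶×86×450 + 12.6×10⁻⁶×86×475 = 1.322 mm.
Since the ends are fixed, an axial force P builds up, equal in every segment, with P · Σ Lᵢ/(AᵢEᵢ) = δ_free.
Σ Lᵢ/(AᵢEᵢ) = 725/(1650×210×10³) + 450/(400×145×10³) + 475/(1100×209×10³) = 1.192×10⁻⁵ mm/N.
Hence P = δ_free / Σ(L/AE) = 1.322/1.192×10⁻⁵ = 110.9 kN (compressive).
σ_{steel} = P / A = 110900 / 1650 = 67.22 MPa.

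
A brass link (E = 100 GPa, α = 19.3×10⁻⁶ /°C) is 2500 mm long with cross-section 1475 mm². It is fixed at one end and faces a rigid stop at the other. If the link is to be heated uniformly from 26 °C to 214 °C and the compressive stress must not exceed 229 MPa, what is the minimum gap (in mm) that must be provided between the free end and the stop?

g ≈ 3.35 mm

With no wall the link would lengthen by αΔT L = 19.3×10⁻⁶ × 188 × 2500 = 9.071 mm.
A stress of 229 MPa corresponds to the wall pushing the link back by σL/E = 229×2500/(100×10³) = 5.725 mm.
The gap must absorb the remainder: g_min = 9.071 − 5.725 = 3.346 mm.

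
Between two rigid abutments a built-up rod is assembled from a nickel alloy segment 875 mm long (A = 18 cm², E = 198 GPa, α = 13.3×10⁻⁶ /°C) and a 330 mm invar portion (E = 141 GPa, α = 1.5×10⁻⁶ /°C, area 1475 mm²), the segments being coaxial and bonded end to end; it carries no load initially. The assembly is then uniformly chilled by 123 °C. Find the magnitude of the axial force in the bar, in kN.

Free thermal contraction of the whole bar: Σ αᵢΔT Lᵢ = 13.3×10⁻⁶×123×875 + 1.5×10⁻⁶×123×330 = 1.492 mm.
The walls prevent any net length change, so an axial force P (same in every segment) develops. Compatibility: P · Σ Lᵢ/(AᵢEᵢ) = δ_free.
The series flexibility is Σ Lᵢ/(AᵢEᵢ) = 875/(1800×198×10³) + 330/(1475×141×10³) = 4.042×10⁻⁶ mm/N.
So P = 1.492 / 4.042×10⁻⁶ = 369.2 kN, tensile.

P ≈ 369 kN (tensile)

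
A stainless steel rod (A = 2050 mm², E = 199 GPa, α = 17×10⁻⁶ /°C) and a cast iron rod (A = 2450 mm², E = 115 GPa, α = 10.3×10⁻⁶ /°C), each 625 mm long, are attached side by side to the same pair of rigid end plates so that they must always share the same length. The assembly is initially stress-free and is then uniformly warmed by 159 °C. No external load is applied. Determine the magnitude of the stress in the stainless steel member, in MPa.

σ ≈ 86.6 MPa (compressive)

The stainless steel has the larger α, so on heating it would change length more than the cast iron if both were free. The rigid plates force a common final length, so the stainless steel is put into compression and the cast iron into tension, with equal and opposite forces P (no external load).
Equating the net (thermal + elastic) strains gives |α₁ − α₂|·ΔT = P·[1/(A₁E₁) + 1/(A₂E₂)].
|α₁ − α₂|·ΔT = 6.7×10⁻⁶ × 159 = 0.001065.
1/(A₁E₁) + 1/(A₂E₂) = 1/(2050×199×10³) + 1/(2450×115×10³) = 6.001×10⁻⁹ N⁻¹.
P = 0.001065 / 6.001×10⁻⁹ = 177500 N = 177.5 kN.
σ_{stainless steel} = P/A₁ = 177500/2050 = 86.6 MPa, compressive.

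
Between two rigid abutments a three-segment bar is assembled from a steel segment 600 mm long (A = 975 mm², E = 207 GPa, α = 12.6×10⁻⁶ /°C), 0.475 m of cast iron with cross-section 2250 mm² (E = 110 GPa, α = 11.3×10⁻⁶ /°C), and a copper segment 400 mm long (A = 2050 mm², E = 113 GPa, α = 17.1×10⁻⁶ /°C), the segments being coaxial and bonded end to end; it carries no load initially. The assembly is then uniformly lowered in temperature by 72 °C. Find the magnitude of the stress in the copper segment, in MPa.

Free thermal contraction of the whole bar: Σ αᵢΔT Lᵢ = 12.6×10⁻⁶×72×600 + 11.3×10⁻⁶×72×475 + 17.1×10⁻⁶×72×400 = 1.423 mm.
The rigid supports impose zero overall length change; the single axial force P common to all segments must satisfy P Σ Lᵢ/(AᵢEᵢ) = δ_free.
The series flexibility is Σ Lᵢ/(AᵢEᵢ) = 600/(975×207×10³) + 475/(2250×110×10³) + 400/(2050×113×10³) = 6.619×10⁻⁶ mm/N.
P = 1.423 / 6.619×10⁻⁶ = 215000 N = 215 kN, tensile.
σ_{copper} = P / A = 215000 / 2050 = 104.9 MPa.

σ ≈ 105 MPa (tensile)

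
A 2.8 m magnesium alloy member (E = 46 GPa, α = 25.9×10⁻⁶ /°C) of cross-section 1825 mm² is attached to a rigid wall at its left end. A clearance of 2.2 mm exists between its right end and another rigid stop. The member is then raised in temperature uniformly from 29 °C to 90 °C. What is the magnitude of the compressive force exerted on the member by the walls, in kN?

P ≈ 66.7 kN

Free thermal elongation = αΔT L = 25.9×10⁻⁶ × 61 × 2800 = 4.424 mm.
The gap closes (δ_free > 2.2 mm) and the wall then resists a further 4.424 − 2.2 = 2.224 mm of expansion.
That suppressed elongation corresponds to σ = E·Δ/L = 46×10³ × 2.224/2800 = 36.53 MPa.
P = σA = 36.53 × 1825 = 66.67 kN.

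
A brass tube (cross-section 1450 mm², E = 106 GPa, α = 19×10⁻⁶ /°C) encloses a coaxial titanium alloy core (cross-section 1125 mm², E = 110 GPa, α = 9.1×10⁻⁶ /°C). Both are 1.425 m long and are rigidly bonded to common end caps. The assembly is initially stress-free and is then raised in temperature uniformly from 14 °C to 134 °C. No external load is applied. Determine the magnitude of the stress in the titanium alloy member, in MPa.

The brass has the larger α, so on heating it would change length more than the titanium alloy if both were free. The rigid plates force a common final length, so the brass is put into compression and the titanium alloy into tension, with equal and opposite forces P (no external load).
Setting the final lengths equal and cancelling L: (α₁ − α₂)ΔT = P/(A₁E₁) + P/(A₂E₂).
|α₁ − α₂|·ΔT = 9.9×10⁻⁶ × 120 = 0.001188.
1/(A₁E₁) + 1/(A₂E₂) = 1/(1450×106×10³) + 1/(1125×110×10³) = 1.459×10⁻⁸ N⁻¹.
P = 0.001188 / 1.459×10⁻⁸ = 81440 N = 81.44 kN.
σ_{titanium alloy} = P/A₂ = 81440/1125 = 72.39 MPa, tensile.

σ ≈ 72.4 MPa (tensile)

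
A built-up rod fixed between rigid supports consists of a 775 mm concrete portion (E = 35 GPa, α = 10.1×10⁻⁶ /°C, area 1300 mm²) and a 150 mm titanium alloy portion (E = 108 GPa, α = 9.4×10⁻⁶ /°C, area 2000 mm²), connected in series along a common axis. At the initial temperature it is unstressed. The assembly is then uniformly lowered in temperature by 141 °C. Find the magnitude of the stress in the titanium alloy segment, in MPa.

Free thermal contraction of the whole bar: Σ αᵢΔT Lᵢ = 10.1×10⁻⁶×141×775 + 9.4×10⁻⁶×141×150 = 1.302 mm.
Since the ends are fixed, an axial force P builds up, equal in every segment, with P · Σ Lᵢ/(AᵢEᵢ) = δ_free.
Σ Lᵢ/(AᵢEᵢ) = 775/(1300×35×10³) + 150/(2000×108×10³) = 1.773×10⁻⁵ mm/N.
So P = 1.302 / 1.773×10⁻⁵ = 73.47 kN, tensile.
σ_{titanium alloy} = P / A = 73470 / 2000 = 36.74 MPa.

σ ≈ 36.7 MPa (tensile)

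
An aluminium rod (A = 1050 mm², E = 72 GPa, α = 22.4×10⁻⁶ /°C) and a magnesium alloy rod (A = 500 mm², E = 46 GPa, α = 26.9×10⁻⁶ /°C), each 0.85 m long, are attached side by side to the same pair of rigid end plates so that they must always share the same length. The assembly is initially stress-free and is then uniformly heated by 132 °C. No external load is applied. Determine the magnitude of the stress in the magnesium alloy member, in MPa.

σ ≈ 21 MPa (compressive)

Both members must finish at the same length. With the larger α, the magnesium alloy tends to over-expand; the plates restrain it, putting the magnesium alloy in compression and the aluminium in tension. With no external load the two internal forces are equal and opposite, magnitude P.
Equating the net (thermal + elastic) strains gives |α₁ − α₂|·ΔT = P·[1/(A₁E₁) + 1/(A₂E₂)].
|α₁ − α₂|·ΔT = 4.5×10⁻⁶ × 132 = 0.000594.
1/(A₁E₁) + 1/(A₂E₂) = 1/(1050×72×10³) + 1/(500×46×10³) = 5.671×10⁻⁸ N⁻¹.
P = 0.000594 / 5.671×10⁻⁸ = 10480 N = 10.48 kN.
σ_{magnesium alloy} = P/A₂ = 10480/500 = 20.95 MPa, compressive.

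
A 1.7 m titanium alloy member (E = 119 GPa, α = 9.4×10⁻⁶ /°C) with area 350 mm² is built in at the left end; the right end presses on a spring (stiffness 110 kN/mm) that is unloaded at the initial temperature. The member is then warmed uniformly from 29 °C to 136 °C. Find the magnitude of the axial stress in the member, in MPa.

σ ≈ 97.9 MPa (compressive)

If the spring were absent the member would lengthen by αΔT L = 9.4×10⁻⁶ × 107 × 1700 = 1.71 mm.
With a force P in the spring, the elastic change of the member is PL/(AE) and that of the spring is P/k; compatibility requires their sum to equal δ_free.
P [ L/(AE) + 1/k ] = δ_free → P [ 1700/(350×119×10³) + 1/(110×10³) ] = 1.71.
P = 1.71 / 4.991×10⁻⁵ = 34260 N.
σ = P/A = 34260/350 = 97.89 MPa.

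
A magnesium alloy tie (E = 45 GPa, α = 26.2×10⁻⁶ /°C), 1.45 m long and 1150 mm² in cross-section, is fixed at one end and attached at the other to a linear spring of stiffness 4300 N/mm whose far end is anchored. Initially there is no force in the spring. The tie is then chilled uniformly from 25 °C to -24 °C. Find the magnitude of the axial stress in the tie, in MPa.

σ ≈ 6.21 MPa (tensile)

Free thermal contraction: δ_free = αΔT L = 26.2×10⁻⁶ × 49 × 1450 = 1.862 mm.
Let P be the tensile force in the spring. The tie extends elastically by PL/(AE) and the spring stretches by P/k; together these equal δ_free.
P [ L/(AE) + 1/k ] = δ_free → P [ 1450/(1150×45×10³) + 1/(4300) ] = 1.862.
P = 1.862 / 0.0002606 = 7144 N.
σ = P/A = 7144/1150 = 6.212 MPa.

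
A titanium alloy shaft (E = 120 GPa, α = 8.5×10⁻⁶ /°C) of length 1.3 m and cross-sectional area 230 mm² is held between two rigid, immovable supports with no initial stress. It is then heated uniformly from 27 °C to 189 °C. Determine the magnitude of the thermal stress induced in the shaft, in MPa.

σ ≈ 165 MPa (compressive)

The supports are rigid, so the total axial strain is zero. The restrained thermal strain is ε = αΔT = 8.5×10⁻⁶ × 162 = 1377×10⁻⁶.
Hence σ = E·αΔT = 120×10³ × 1377×10⁻⁶ = 165.2 MPa, compressive.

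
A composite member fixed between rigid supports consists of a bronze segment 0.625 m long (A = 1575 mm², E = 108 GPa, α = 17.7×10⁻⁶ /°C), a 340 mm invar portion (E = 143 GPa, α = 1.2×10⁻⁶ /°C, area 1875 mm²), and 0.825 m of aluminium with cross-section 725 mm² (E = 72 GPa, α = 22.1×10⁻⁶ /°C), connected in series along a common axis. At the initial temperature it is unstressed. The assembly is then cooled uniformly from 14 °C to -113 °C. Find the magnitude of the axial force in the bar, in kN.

P ≈ 182 kN (tensile)

Free thermal contraction of the whole bar: Σ αᵢΔT Lᵢ = 17.7×10⁻⁶×127×625 + 1.2×10⁻⁶×127×340 + 22.1×10⁻⁶×127×825 = 3.772 mm.
The walls prevent any net length change, so an axial force P (same in every segment) develops. Compatibility: P · Σ Lᵢ/(AᵢEᵢ) = δ_free.
The series flexibility is Σ Lᵢ/(AᵢEᵢ) = 625/(1575×108×10³) + 340/(1875×143×10³) + 825/(725×72×10³) = 2.075×10⁻⁵ mm/N.
So P = 3.772 / 2.075×10⁻⁵ = 181.8 kN, tensile.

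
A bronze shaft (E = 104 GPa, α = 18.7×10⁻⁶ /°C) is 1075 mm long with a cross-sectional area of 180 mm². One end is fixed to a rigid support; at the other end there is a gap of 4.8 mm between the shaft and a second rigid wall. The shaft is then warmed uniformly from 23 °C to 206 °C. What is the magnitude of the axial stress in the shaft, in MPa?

If the wall were absent the shaft would grow by αΔT L = 18.7×10⁻⁶ × 183 × 1075 = 3.679 mm.
Since δ_free = 3.68 mm is less than the 4.8 mm gap, the shaft never touches the wall. No axial force develops.

σ ≈ 0 MPa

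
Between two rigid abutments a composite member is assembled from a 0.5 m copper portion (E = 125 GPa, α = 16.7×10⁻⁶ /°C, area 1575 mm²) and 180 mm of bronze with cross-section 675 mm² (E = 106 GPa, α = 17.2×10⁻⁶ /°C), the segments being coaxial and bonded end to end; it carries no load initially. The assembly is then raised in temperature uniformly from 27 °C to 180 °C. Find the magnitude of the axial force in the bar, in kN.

With the walls removed the bar would change length by δ_free = Σ αᵢΔT Lᵢ = 16.7×10⁻⁶×153×500 + 17.2×10⁻⁶×153×180 = 1.751 mm.
The walls prevent any net length change, so an axial force P (same in every segment) develops. Compatibility: P · Σ Lᵢ/(AᵢEᵢ) = δ_free.
The series flexibility is Σ Lᵢ/(AᵢEᵢ) = 500/(1575×125×10³) + 180/(675×106×10³) = 5.055×10⁻⁶ mm/N.
Hence P = δ_free / Σ(L/AE) = 1.751/5.055×10⁻⁶ = 346.4 kN (compressive).

P ≈ 346 kN (compressive)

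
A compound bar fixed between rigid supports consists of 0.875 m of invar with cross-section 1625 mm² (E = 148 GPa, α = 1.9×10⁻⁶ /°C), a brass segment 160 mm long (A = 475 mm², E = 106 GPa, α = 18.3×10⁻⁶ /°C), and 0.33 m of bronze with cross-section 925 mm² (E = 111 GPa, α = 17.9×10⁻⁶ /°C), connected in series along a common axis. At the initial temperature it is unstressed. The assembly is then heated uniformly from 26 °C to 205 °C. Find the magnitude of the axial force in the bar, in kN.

P ≈ 187 kN (compressive)

Free thermal expansion of the whole bar: Σ αᵢΔT Lᵢ = 1.9×10⁻⁶×179×875 + 18.3×10⁻⁶×179×160 + 17.9×10⁻⁶×179×330 = 1.879 mm.
The rigid supports impose zero overall length change; the single axial force P common to all segments must satisfy P Σ Lᵢ/(AᵢEᵢ) = δ_free.
The series flexibility is Σ Lᵢ/(AᵢEᵢ) = 875/(1625×148×10³) + 160/(475×106×10³) + 330/(925×111×10³) = 1.003×10⁻⁵ mm/N.
So P = 1.879 / 1.003×10⁻⁵ = 187.3 kN, compressive.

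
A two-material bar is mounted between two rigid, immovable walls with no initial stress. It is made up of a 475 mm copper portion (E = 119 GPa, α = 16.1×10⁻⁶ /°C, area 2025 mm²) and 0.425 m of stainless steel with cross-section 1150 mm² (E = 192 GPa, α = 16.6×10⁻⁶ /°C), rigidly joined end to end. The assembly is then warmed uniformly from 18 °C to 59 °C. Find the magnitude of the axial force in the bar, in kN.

With the walls removed the bar would change length by δ_free = Σ αᵢΔT Lᵢ = 16.1×10⁻⁶×41×475 + 16.6×10⁻⁶×41×425 = 0.6028 mm.
The rigid supports impose zero overall length change; the single axial force P common to all segments must satisfy P Σ Lᵢ/(AᵢEᵢ) = δ_free.
Σ Lᵢ/(AᵢEᵢ) = 475/(2025×119×10³) + 425/(1150×192×10³) = 3.896×10⁻⁶ mm/N.
Hence P = δ_free / Σ(L/AE) = 0.6028/3.896×10⁻⁶ = 154.7 kN (compressive).

P ≈ 155 kN (compressive)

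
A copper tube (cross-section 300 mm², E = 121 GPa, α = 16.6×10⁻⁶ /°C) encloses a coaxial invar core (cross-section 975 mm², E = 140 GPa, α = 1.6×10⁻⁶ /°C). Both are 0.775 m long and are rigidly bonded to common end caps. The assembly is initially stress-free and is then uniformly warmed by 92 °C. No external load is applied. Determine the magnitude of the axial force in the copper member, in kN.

Equilibrium of a rigid end plate with no external load gives equal and opposite internal forces ±P in the two members. Since α_{copper} > α_{invar}, heating drives the copper into compression and the invar into tension.
Compatibility of the two members (thermal + elastic change equal): (α₁ − α₂)ΔT = P·[1/(A₁E₁) + 1/(A₂E₂)].
|α₁ − α₂|·ΔT = 15×10⁻⁶ × 92 = 0.00138.
1/(A₁E₁) + 1/(A₂E₂) = 1/(300×121×10³) + 1/(975×140×10³) = 3.487×10⁻⁸ N⁻¹.
So P = 0.00138 / 3.487×10⁻⁸ = 39.57 kN.

P ≈ 39.6 kN (compressive in the copper)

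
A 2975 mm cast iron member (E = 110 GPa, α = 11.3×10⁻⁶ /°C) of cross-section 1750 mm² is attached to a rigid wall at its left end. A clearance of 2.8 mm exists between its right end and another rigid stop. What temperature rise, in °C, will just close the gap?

Contact occurs when the free expansion equals the gap: αΔT L = 2.8 mm.
ΔT = 2.8 / (11.3×10⁻⁶ × 2975) = 83.29 °C.

ΔT ≈ 83.3 °C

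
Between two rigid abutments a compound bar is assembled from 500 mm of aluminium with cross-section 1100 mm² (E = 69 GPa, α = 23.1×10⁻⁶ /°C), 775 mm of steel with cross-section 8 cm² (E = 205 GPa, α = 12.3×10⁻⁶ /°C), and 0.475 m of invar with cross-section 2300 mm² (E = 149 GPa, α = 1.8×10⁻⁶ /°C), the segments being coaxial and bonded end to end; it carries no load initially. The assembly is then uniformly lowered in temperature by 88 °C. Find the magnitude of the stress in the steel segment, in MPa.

σ ≈ 190 MPa (tensile)

If the supports were absent, the total length change would be Σ αᵢΔT Lᵢ = 23.1×10⁻⁶×88×500 + 12.3×10⁻⁶×88×775 + 1.8×10⁻⁶×88×475 = 1.931 mm.
The rigid supports impose zero overall length change; the single axial force P common to all segments must satisfy P Σ Lᵢ/(AᵢEᵢ) = δ_free.
The series flexibility is Σ Lᵢ/(AᵢEᵢ) = 500/(1100×69×10³) + 775/(800×205×10³) + 475/(2300×149×10³) = 1.27×10⁻⁵ mm/N.
So P = 1.931 / 1.27×10⁻⁵ = 152 kN, tensile.
σ_{steel} = P / A = 152000 / 800 = 190 MPa.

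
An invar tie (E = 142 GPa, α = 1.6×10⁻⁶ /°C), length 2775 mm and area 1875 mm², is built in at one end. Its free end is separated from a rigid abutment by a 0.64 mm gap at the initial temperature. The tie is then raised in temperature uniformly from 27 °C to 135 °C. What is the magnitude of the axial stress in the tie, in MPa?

Unrestrained expansion: δ_free = αΔT L = 1.6×10⁻⁶ × 108 × 2775 = 0.4795 mm.
This is smaller than the 0.64 mm clearance, so the tie expands freely without reaching the stop — the stress is zero.

σ ≈ 0 MPa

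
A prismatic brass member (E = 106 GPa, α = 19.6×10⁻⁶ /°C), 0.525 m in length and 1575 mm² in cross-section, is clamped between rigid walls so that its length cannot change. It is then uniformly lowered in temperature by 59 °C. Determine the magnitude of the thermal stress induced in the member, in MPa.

Because both ends are immovable the net strain is zero, and the suppressed thermal strain is αΔT = 19.6×10⁻⁶ × 59 = 1156.4×10⁻⁶.
σ = EαΔT = 106×10³ × 19.6×10⁻⁶ × 59 = 122.6 MPa (tensile; the member is trying to contract).

σ ≈ 123 MPa (tensile)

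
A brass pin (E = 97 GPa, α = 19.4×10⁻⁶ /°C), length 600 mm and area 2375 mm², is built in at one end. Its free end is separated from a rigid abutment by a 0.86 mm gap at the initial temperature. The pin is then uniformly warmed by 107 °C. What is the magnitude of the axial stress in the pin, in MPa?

If the wall were absent the pin would grow by αΔT L = 19.4×10⁻⁶ × 107 × 600 = 1.245 mm.
After closing the 0.86 mm clearance, 1.245 − 0.86 = 0.3855 mm of expansion remains to be suppressed by the wall.
So σ = E(δ_free − g)/L = 97×10³ × 0.3855/600 = 62.32 MPa.

σ ≈ 62.3 MPa (compressive)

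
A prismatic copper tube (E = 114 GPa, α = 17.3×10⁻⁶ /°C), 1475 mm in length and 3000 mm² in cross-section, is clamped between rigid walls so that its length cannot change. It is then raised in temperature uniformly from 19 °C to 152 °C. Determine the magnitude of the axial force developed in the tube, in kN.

P ≈ 787 kN (compressive)

The ends cannot move, so σ = EαΔT = 114×10³ × 17.3×10⁻⁶ × 133 = 262.3 MPa.
Axial force P = σA = 262.3 × 3000 = 786900 N = 786.9 kN, compressive.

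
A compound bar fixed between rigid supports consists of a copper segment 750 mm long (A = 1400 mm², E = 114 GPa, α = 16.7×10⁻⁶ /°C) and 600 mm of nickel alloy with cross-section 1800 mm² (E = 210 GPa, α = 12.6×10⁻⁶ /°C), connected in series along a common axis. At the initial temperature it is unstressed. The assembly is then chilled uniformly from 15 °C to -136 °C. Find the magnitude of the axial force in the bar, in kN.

P ≈ 482 kN (tensile)

With the walls removed the bar would change length by δ_free = Σ αᵢΔT Lᵢ = 16.7×10⁻⁶×151×750 + 12.6×10⁻⁶×151×600 = 3.033 mm.
Since the ends are fixed, an axial force P builds up, equal in every segment, with P · Σ Lᵢ/(AᵢEᵢ) = δ_free.
The series flexibility is Σ Lᵢ/(AᵢEᵢ) = 750/(1400×114×10³) + 600/(1800×210×10³) = 6.287×10⁻⁶ mm/N.
P = 3.033 / 6.287×10⁻⁶ = 482400 N = 482.4 kN, tensile.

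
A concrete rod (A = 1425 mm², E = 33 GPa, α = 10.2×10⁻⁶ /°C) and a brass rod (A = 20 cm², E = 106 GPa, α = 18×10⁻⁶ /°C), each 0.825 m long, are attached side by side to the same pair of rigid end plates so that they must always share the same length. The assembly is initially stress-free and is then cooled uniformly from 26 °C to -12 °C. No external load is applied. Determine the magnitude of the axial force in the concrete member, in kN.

The brass has the larger α, so on cooling it would change length more than the concrete if both were free. The rigid plates force a common final length, so the brass is put into tension and the concrete into compression, with equal and opposite forces P (no external load).
Setting the final lengths equal and cancelling L: (α₁ − α₂)ΔT = P/(A₁E₁) + P/(A₂E₂).
|α₁ − α₂|·ΔT = 7.8×10⁻⁶ × 38 = 0.0002964.
1/(A₁E₁) + 1/(A₂E₂) = 1/(1425×33×10³) + 1/(2000×106×10³) = 2.598×10⁻⁸ N⁻¹.
P = 0.0002964 / 2.598×10⁻⁸ = 11410 N = 11.41 kN.

P ≈ 11.4 kN (compressive in the concrete)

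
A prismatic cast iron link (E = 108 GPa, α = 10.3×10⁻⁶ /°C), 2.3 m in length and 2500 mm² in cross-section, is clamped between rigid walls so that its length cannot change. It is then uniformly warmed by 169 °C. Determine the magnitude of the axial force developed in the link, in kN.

P ≈ 470 kN (compressive)

Full restraint means ε = 0, so the stress is σ = EαΔT = 108×10³ × 10.3×10⁻⁶ × 169 = 188 MPa.
P = AEαΔT = 2500 × 108×10³ × 10.3×10⁻⁶ × 169 = 470 kN (compressive).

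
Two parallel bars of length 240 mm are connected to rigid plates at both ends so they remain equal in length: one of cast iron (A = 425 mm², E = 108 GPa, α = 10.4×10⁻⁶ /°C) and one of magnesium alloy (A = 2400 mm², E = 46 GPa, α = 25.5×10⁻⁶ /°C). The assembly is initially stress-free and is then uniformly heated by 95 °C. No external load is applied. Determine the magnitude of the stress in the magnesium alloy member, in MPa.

The magnesium alloy has the larger α, so on heating it would change length more than the cast iron if both were free. The rigid plates force a common final length, so the magnesium alloy is put into compression and the cast iron into tension, with equal and opposite forces P (no external load).
Compatibility of the two members (thermal + elastic change equal): (α₁ − α₂)ΔT = P·[1/(A₁E₁) + 1/(A₂E₂)].
|α₁ − α₂|·ΔT = 15.1×10⁻⁶ × 95 = 0.001435.
1/(A₁E₁) + 1/(A₂E₂) = 1/(425×108×10³) + 1/(2400×46×10³) = 3.084×10⁻⁸ N⁻¹.
P = 0.001435 / 3.084×10⁻⁸ = 46510 N = 46.51 kN.
σ_{magnesium alloy} = P/A₂ = 46510/2400 = 19.38 MPa, compressive.

σ ≈ 19.4 MPa (compressive)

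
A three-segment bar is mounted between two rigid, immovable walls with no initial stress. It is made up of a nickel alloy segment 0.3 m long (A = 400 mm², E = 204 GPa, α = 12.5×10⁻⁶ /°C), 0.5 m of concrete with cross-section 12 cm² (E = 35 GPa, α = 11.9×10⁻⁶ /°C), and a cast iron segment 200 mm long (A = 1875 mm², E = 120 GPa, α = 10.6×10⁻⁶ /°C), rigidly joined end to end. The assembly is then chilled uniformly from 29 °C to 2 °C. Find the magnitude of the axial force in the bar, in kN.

With the walls removed the bar would change length by δ_free = Σ αᵢΔT Lᵢ = 12.5×10⁻⁶×27×300 + 11.9×10⁻⁶×27×500 + 10.6×10⁻⁶×27×200 = 0.3191 mm.
The walls prevent any net length change, so an axial force P (same in every segment) develops. Compatibility: P · Σ Lᵢ/(AᵢEᵢ) = δ_free.
The series flexibility is Σ Lᵢ/(AᵢEᵢ) = 300/(400×204×10³) + 500/(1200×35×10³) + 200/(1875×120×10³) = 1.647×10⁻⁵ mm/N.
P = 0.3191 / 1.647×10⁻⁵ = 19380 N = 19.38 kN, tensile.

P ≈ 19.4 kN (tensile)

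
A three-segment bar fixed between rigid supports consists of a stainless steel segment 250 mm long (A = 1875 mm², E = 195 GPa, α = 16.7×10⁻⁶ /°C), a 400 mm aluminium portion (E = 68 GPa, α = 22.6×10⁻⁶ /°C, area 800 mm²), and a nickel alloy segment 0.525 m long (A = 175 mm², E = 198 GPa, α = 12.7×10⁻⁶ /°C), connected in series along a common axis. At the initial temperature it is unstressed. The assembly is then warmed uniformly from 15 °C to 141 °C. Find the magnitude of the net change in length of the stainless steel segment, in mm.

If the supports were absent, the total length change would be Σ αᵢΔT Lᵢ = 16.7×10⁻⁶×126×250 + 22.6×10⁻⁶×126×400 + 12.7×10⁻⁶×126×525 = 2.505 mm.
The rigid supports impose zero overall length change; the single axial force P common to all segments must satisfy P Σ Lᵢ/(AᵢEᵢ) = δ_free.
The series flexibility is Σ Lᵢ/(AᵢEᵢ) = 250/(1875×195×10³) + 400/(800×68×10³) + 525/(175×198×10³) = 2.319×10⁻⁵ mm/N.
Hence P = δ_free / Σ(L/AE) = 2.505/2.319×10⁻⁵ = 108 kN (compressive).
For the stainless steel segment, free thermal change = 16.7×10⁻⁶×126×250 = 0.5261 mm and elastic change from P = 108000×250/(1875×195×10³) = 0.07387 mm; these oppose, so the net change is 0.452 mm (segment lengthens).

|ΔL| ≈ 0.452 mm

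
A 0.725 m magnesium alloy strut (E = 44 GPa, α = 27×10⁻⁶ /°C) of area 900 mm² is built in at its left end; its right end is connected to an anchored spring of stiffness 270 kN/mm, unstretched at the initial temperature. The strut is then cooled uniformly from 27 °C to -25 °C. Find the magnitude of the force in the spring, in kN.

The unrestrained thermal change is αΔT L = 27×10⁻⁶ × 52 × 725 = 1.018 mm.
Let P be the tensile force in the spring. The strut extends elastically by PL/(AE) and the spring stretches by P/k; together these equal δ_free.
P [ L/(AE) + 1/k ] = δ_free → P [ 725/(900×44×10³) + 1/(270×10³) ] = 1.018.
P = 1.018 / 2.201×10⁻⁵ = 46240 N.

P ≈ 46.2 kN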